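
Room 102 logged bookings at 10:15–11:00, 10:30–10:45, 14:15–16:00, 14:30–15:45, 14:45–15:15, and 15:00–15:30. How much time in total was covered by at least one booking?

2 h 30 min

Merged: 10:15–11:00, 14:15–16:00.
Lengths: 45 min + 1 h 45 min = 2 h 30 min.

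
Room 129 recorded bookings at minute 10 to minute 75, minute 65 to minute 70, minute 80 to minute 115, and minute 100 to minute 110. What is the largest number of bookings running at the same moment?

2

Walk the sorted start/end points keeping a running depth.
The depth first hits 2 at minute 65.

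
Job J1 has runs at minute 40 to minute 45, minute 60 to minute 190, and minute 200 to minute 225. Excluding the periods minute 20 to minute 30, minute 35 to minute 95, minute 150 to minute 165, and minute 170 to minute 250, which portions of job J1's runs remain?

minute 40 to minute 45 lies entirely inside B → drops out.
minute 60 to minute 190 with B removed leaves minute 95 to minute 150, minute 165 to minute 170.
minute 200 to minute 225 lies entirely inside B → drops out.

minute 95 to minute 150, minute 165 to minute 170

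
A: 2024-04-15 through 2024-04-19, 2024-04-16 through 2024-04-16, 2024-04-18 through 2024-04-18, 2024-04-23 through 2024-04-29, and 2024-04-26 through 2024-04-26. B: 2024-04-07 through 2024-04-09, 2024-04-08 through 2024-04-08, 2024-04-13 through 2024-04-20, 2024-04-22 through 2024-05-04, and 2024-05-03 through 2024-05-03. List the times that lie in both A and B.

First set merges to 2024-04-15 through 2024-04-19, 2024-04-23 through 2024-04-29.
Second set merges to 2024-04-07 through 2024-04-09, 2024-04-13 through 2024-04-20, 2024-04-22 through 2024-05-04.
2024-04-15 through 2024-04-19 ∩ B → 2024-04-15 through 2024-04-19.
2024-04-23 through 2024-04-29 ∩ B → 2024-04-23 through 2024-04-29.

2024-04-15 through 2024-04-19, 2024-04-23 through 2024-04-29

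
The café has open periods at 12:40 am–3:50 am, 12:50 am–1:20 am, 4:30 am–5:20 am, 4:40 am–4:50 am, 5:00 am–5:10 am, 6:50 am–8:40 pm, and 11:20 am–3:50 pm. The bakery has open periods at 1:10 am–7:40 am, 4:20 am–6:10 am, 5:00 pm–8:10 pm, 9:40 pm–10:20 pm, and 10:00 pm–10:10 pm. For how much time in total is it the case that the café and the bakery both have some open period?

Merge the first list: 12:40 am-3:50 am, 4:30 am-5:20 am, 6:50 am-8:40 pm.
Merge the second list: 1:10 am-7:40 am, 5:00 pm-8:10 pm, 9:40 pm-10:20 pm.
A ∩ B = 1:10 am-3:50 am, 4:30 am-5:20 am, 6:50 am-7:40 am, 5:00 pm-8:10 pm.
Total: 2 h 40 min + 50 min + 50 min + 3 h 10 min = 7 h 30 min.

7 h 30 min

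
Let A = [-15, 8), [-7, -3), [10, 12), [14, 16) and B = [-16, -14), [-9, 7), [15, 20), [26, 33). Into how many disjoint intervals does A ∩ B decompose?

First set merges to [-15, 8), [10, 12), [14, 16).
A ∩ B = [-15, -14), [-9, 7), [15, 16).
That is 3 disjoint pieces.

3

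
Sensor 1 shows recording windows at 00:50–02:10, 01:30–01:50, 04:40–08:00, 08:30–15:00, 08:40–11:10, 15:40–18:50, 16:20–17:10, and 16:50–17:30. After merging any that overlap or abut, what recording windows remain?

01:30–01:50 overlaps/touches 00:50–02:10 → extend to 00:50–02:10.
04:40–08:00 is disjoint → start new block.
08:30–15:00 is disjoint → start new block.
08:40–11:10 overlaps/touches 08:30–15:00 → extend to 08:30–15:00.
15:40–18:50 is disjoint → start new block.
16:20–17:10 overlaps/touches 15:40–18:50 → extend to 15:40–18:50.
16:50–17:30 overlaps/touches 15:40–18:50 → extend to 15:40–18:50.

00:50–02:10, 04:40–08:00, 08:30–15:00, 15:40–18:50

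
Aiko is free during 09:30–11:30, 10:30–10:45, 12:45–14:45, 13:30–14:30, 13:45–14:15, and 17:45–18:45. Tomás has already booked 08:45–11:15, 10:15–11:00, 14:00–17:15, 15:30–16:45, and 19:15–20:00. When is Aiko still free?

A, merged: 09:30–11:30, 12:45–14:45, 17:45–18:45.
B, merged: 08:45–11:15, 14:00–17:15, 19:15–20:00.
09:30–11:30 minus B → 11:15–11:30.
12:45–14:45 minus B → 12:45–14:00.
17:45–18:45: no B overlap → unchanged.

11:15–11:30, 12:45–14:00, 17:45–18:45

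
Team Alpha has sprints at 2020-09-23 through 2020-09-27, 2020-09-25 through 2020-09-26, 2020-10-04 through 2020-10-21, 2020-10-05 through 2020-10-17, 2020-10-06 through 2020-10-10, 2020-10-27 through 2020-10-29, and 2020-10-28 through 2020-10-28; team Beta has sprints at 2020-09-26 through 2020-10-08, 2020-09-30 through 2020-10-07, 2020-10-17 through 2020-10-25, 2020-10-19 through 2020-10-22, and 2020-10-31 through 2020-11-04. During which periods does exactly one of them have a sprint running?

Merge the first list: 2020-09-23 through 2020-09-27, 2020-10-04 through 2020-10-21, 2020-10-27 through 2020-10-29.
Merge the second list: 2020-09-26 through 2020-10-08, 2020-10-17 through 2020-10-25, 2020-10-31 through 2020-11-04.
A \ B = 2020-09-23 through 2020-09-25, 2020-10-09 through 2020-10-16, 2020-10-27 through 2020-10-29.
B \ A = 2020-09-28 through 2020-10-03, 2020-10-22 through 2020-10-25, 2020-10-31 through 2020-11-04.
Union of the two gives the symmetric difference.

2020-09-23 through 2020-09-25, 2020-09-28 through 2020-10-03, 2020-10-09 through 2020-10-16, 2020-10-22 through 2020-10-25, 2020-10-27 through 2020-10-29, 2020-10-31 through 2020-11-04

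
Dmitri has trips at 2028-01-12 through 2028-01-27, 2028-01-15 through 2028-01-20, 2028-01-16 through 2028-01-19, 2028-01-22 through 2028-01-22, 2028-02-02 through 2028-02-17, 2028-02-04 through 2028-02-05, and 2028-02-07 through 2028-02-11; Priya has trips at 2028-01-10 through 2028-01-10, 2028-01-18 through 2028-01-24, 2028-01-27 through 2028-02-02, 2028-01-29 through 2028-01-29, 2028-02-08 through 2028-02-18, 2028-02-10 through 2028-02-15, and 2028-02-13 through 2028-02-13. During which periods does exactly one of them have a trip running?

A, merged: 2028-01-12 through 2028-01-27, 2028-02-02 through 2028-02-17.
B, merged: 2028-01-10 through 2028-01-10, 2028-01-18 through 2028-01-24, 2028-01-27 through 2028-02-02, 2028-02-08 through 2028-02-18.
A but not B: 2028-01-12 through 2028-01-17, 2028-01-25 through 2028-01-26, 2028-02-03 through 2028-02-07.
B but not A: 2028-01-10 through 2028-01-10, 2028-01-28 through 2028-02-01, 2028-02-18 through 2028-02-18.
Combining gives A △ B.

2028-01-10 through 2028-01-10, 2028-01-12 through 2028-01-17, 2028-01-25 through 2028-01-26, 2028-01-28 through 2028-02-01, 2028-02-03 through 2028-02-07, 2028-02-18 through 2028-02-18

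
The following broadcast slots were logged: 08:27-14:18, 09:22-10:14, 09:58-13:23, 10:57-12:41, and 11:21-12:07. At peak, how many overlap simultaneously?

4

Walk the sorted start/end points keeping a running depth.
The depth first hits 4 at 11:21.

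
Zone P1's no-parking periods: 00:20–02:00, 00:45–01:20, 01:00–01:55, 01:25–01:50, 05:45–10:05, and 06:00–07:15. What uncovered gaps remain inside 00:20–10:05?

The merged coverage is 00:20-02:00, 05:45-10:05.
Uncovered inside 00:20-10:05: 02:00-05:45.

02:00-05:45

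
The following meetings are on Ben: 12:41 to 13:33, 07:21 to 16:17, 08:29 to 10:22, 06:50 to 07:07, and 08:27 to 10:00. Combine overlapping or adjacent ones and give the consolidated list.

Sort by start: 06:50–07:07, 07:21–16:17, 08:27–10:00, 08:29–10:22, 12:41–13:33.
07:21–16:17 is disjoint → start new block.
08:27–10:00 overlaps/touches 07:21–16:17 → extend to 07:21–16:17.
08:29–10:22 overlaps/touches 07:21–16:17 → extend to 07:21–16:17.
12:41–13:33 overlaps/touches 07:21–16:17 → extend to 07:21–16:17.

06:50–07:07, 07:21–16:17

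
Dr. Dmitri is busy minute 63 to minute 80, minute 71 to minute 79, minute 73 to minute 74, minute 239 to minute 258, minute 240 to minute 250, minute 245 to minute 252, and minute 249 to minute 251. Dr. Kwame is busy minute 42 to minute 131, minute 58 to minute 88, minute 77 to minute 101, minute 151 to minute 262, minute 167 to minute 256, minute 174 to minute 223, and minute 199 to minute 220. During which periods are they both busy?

First set merges to minute 63 to minute 80, minute 239 to minute 258.
Second set merges to minute 42 to minute 131, minute 151 to minute 262.
minute 63 to minute 80 ∩ B → minute 63 to minute 80.
minute 239 to minute 258 ∩ B → minute 239 to minute 258.

minute 63 to minute 80, minute 239 to minute 258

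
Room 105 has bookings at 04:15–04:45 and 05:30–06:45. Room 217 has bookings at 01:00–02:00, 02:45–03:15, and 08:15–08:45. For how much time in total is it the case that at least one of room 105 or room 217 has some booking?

A ∪ B = 01:00–02:00, 02:45–03:15, 04:15–04:45, 05:30–06:45, 08:15–08:45.
Total: 1 h + 30 min + 30 min + 1 h 15 min + 30 min = 3 h 45 min.

3 h 45 min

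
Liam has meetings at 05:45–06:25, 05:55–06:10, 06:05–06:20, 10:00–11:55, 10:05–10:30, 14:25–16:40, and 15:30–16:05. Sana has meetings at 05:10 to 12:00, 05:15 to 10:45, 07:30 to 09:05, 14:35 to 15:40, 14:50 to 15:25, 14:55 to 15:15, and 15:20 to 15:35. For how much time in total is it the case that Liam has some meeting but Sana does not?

A, merged: 05:45-06:25, 10:00-11:55, 14:25-16:40.
B, merged: 05:10-12:00, 14:35-15:40.
A \ B = 14:25-14:35, 15:40-16:40.
Total: 10 min + 1 h = 1 h 10 min.

1 h 10 min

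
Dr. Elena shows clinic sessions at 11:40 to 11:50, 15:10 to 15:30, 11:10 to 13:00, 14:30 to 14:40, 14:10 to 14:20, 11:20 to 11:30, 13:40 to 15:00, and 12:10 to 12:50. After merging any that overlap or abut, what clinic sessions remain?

11:10-13:00, 13:40-15:00, 15:10-15:30

Sort by start: 11:10-13:00, 11:20-11:30, 11:40-11:50, 12:10-12:50, 13:40-15:00, 14:10-14:20, 14:30-14:40, 15:10-15:30.
11:20-11:30 overlaps/touches 11:10-13:00 → extend to 11:10-13:00.
11:40-11:50 overlaps/touches 11:10-13:00 → extend to 11:10-13:00.
12:10-12:50 overlaps/touches 11:10-13:00 → extend to 11:10-13:00.
13:40-15:00 is disjoint → start new block.
14:10-14:20 overlaps/touches 13:40-15:00 → extend to 13:40-15:00.
14:30-14:40 overlaps/touches 13:40-15:00 → extend to 13:40-15:00.
15:10-15:30 is disjoint → start new block.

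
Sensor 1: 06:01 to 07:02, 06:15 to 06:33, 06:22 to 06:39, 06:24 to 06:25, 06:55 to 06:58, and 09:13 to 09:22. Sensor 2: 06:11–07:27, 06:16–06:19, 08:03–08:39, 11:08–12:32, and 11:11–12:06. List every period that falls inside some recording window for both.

A, merged: 06:01-07:02, 09:13-09:22.
B, merged: 06:11-07:27, 08:03-08:39, 11:08-12:32.
06:01-07:02 overlaps B on 06:11-07:02.
09:13-09:22 falls entirely outside B.

06:11-07:02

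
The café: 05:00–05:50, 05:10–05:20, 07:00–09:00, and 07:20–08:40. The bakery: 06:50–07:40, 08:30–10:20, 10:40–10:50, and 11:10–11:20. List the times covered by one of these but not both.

05:00–05:50, 06:50–07:00, 07:40–08:30, 09:00–10:20, 10:40–10:50, 11:10–11:20

Merge the first list: 05:00–05:50, 07:00–09:00.
A but not B: 05:00–05:50, 07:40–08:30.
B but not A: 06:50–07:00, 09:00–10:20, 10:40–10:50, 11:10–11:20.
Combining gives A △ B.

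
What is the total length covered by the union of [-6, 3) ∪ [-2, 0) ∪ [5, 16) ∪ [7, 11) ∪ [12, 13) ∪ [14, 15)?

Merged: [-6, 3), [5, 16).
Lengths: 9 + 11 = 20.

20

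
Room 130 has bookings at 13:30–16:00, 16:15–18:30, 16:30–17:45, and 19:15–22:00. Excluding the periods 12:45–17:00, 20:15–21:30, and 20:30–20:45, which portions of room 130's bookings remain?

First set merges to 13:30–16:00, 16:15–18:30, 19:15–22:00.
Second set merges to 12:45–17:00, 20:15–21:30.
13:30–16:00 lies entirely inside B → drops out.
16:15–18:30 with B removed leaves 17:00–18:30.
19:15–22:00 with B removed leaves 19:15–20:15, 21:30–22:00.

17:00–18:30, 19:15–20:15, 21:30–22:00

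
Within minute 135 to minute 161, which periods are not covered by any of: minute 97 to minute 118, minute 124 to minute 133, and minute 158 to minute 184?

The merged coverage is minute 97 to minute 118, minute 124 to minute 133, minute 158 to minute 184.
Uncovered inside minute 135 to minute 161: minute 135 to minute 158.

minute 135 to minute 158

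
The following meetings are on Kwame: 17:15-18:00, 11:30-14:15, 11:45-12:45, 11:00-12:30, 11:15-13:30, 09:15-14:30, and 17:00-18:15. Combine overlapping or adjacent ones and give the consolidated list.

Sort by start: 09:15–14:30, 11:00–12:30, 11:15–13:30, 11:30–14:15, 11:45–12:45, 17:00–18:15, 17:15–18:00.
11:00–12:30 overlaps/touches 09:15–14:30 → extend to 09:15–14:30.
11:15–13:30 overlaps/touches 09:15–14:30 → extend to 09:15–14:30.
11:30–14:15 overlaps/touches 09:15–14:30 → extend to 09:15–14:30.
11:45–12:45 overlaps/touches 09:15–14:30 → extend to 09:15–14:30.
17:00–18:15 is disjoint → start new block.
17:15–18:00 overlaps/touches 17:00–18:15 → extend to 17:00–18:15.

09:15–14:30, 17:00–18:15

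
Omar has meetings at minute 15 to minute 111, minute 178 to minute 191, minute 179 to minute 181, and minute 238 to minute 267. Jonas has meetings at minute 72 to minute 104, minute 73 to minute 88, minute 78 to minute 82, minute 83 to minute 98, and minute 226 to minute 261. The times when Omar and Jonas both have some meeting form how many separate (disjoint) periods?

First set merges to minute 15 to minute 111, minute 178 to minute 191, minute 238 to minute 267.
Second set merges to minute 72 to minute 104, minute 226 to minute 261.
A ∩ B = minute 72 to minute 104, minute 238 to minute 261.
That is 2 disjoint pieces.

2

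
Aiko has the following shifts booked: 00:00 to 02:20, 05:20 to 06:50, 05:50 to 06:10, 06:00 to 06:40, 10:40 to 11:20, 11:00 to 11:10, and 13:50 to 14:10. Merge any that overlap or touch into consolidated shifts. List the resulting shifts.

05:20–06:50 is disjoint → start new block.
05:50–06:10 overlaps/touches 05:20–06:50 → extend to 05:20–06:50.
06:00–06:40 overlaps/touches 05:20–06:50 → extend to 05:20–06:50.
10:40–11:20 is disjoint → start new block.
11:00–11:10 overlaps/touches 10:40–11:20 → extend to 10:40–11:20.
13:50–14:10 is disjoint → start new block.

00:00–02:20, 05:20–06:50, 10:40–11:20, 13:50–14:10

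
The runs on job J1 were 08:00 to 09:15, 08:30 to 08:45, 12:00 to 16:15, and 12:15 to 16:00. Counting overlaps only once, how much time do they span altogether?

Merged: 08:00-09:15, 12:00-16:15.
Lengths: 1 h 15 min + 4 h 15 min = 5 h 30 min.

5 h 30 min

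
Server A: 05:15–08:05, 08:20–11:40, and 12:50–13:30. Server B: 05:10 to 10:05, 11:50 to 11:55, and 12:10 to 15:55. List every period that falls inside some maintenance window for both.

05:15-08:05, 08:20-10:05, 12:50-13:30

05:15-08:05 ∩ B → 05:15-08:05.
08:20-11:40 ∩ B → 08:20-10:05.
12:50-13:30 ∩ B → 12:50-13:30.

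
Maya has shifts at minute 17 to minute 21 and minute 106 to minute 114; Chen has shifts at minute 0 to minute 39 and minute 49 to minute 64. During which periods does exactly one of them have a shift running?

minute 0 to minute 17, minute 21 to minute 39, minute 49 to minute 64, minute 106 to minute 114

A but not B: minute 106 to minute 114.
B but not A: minute 0 to minute 17, minute 21 to minute 39, minute 49 to minute 64.
Combining gives A △ B.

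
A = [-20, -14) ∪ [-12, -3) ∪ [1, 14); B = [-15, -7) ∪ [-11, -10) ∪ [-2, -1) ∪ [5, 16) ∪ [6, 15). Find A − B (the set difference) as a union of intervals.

B, merged: [-15, -7), [-2, -1), [5, 16).
[-20, -14) minus B → [-20, -15).
[-12, -3) minus B → [-7, -3).
[1, 14) minus B → [1, 5).

[-20, -15) ∪ [-7, -3) ∪ [1, 5)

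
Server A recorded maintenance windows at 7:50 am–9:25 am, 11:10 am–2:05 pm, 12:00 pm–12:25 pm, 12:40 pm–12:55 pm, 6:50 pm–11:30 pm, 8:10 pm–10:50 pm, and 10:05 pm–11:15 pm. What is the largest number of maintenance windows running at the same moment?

3

At 10:05 pm, 3 of the intervals are simultaneously active.
No point has more.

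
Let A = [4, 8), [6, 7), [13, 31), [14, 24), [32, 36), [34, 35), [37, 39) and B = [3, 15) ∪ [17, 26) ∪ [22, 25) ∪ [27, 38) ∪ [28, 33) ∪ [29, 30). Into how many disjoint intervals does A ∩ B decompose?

6

A, merged: [4, 8), [13, 31), [32, 36), [37, 39).
B, merged: [3, 15), [17, 26), [27, 38).
A ∩ B = [4, 8), [13, 15), [17, 26), [27, 31), [32, 36), [37, 38).
That is 6 disjoint pieces.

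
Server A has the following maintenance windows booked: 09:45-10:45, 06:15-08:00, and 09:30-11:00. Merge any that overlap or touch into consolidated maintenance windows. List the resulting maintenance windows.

Sort by start: 06:15-08:00, 09:30-11:00, 09:45-10:45.
09:30-11:00 is disjoint → start new block.
09:45-10:45 overlaps/touches 09:30-11:00 → extend to 09:30-11:00.

06:15-08:00, 09:30-11:00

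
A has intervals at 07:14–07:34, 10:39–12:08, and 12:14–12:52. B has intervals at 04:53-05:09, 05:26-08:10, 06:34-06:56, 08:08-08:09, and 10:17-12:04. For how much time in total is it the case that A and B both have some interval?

B, merged: 04:53–05:09, 05:26–08:10, 10:17–12:04.
A ∩ B = 07:14–07:34, 10:39–12:04.
Total: 20 min + 1 h 25 min = 1 h 45 min.

1 h 45 min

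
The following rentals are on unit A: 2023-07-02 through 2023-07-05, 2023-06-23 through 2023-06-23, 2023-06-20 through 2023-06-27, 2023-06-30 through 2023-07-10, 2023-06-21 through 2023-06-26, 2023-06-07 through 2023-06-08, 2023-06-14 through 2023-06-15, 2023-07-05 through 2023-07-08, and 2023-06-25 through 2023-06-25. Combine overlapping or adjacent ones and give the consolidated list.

2023-06-07 through 2023-06-08, 2023-06-14 through 2023-06-15, 2023-06-20 through 2023-06-27, 2023-06-30 through 2023-07-10

Sort by start: 2023-06-07 through 2023-06-08, 2023-06-14 through 2023-06-15, 2023-06-20 through 2023-06-27, 2023-06-21 through 2023-06-26, 2023-06-23 through 2023-06-23, 2023-06-25 through 2023-06-25, 2023-06-30 through 2023-07-10, 2023-07-02 through 2023-07-05, 2023-07-05 through 2023-07-08.
2023-06-14 through 2023-06-15 is disjoint → start new block.
2023-06-20 through 2023-06-27 is disjoint → start new block.
2023-06-21 through 2023-06-26 overlaps/touches 2023-06-20 through 2023-06-27 → extend to 2023-06-20 through 2023-06-27.
2023-06-23 through 2023-06-23 overlaps/touches 2023-06-20 through 2023-06-27 → extend to 2023-06-20 through 2023-06-27.
2023-06-25 through 2023-06-25 overlaps/touches 2023-06-20 through 2023-06-27 → extend to 2023-06-20 through 2023-06-27.
2023-06-30 through 2023-07-10 is disjoint → start new block.
2023-07-02 through 2023-07-05 overlaps/touches 2023-06-30 through 2023-07-10 → extend to 2023-06-30 through 2023-07-10.
2023-07-05 through 2023-07-08 overlaps/touches 2023-06-30 through 2023-07-10 → extend to 2023-06-30 through 2023-07-10.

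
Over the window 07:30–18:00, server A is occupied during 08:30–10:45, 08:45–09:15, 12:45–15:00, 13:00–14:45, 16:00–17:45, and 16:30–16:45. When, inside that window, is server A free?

After merging, the occupied span is 08:30-10:45, 12:45-15:00, 16:00-17:45.
Gaps within 07:30-18:00: 07:30-08:30, 10:45-12:45, 15:00-16:00, 17:45-18:00.

07:30-08:30, 10:45-12:45, 15:00-16:00, 17:45-18:00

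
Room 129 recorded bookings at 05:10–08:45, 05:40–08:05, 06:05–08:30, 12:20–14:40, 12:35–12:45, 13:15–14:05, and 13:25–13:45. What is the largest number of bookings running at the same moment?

Sweep endpoints in order; track running count of active intervals.
Peak of 3 reached at 06:05.

3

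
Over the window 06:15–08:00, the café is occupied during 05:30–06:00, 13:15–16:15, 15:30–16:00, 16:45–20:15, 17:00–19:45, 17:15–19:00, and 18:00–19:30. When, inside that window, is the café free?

Covered (merged): 05:30-06:00, 13:15-16:15, 16:45-20:15.
Complement within 06:15-08:00: 06:15-08:00.

06:15-08:00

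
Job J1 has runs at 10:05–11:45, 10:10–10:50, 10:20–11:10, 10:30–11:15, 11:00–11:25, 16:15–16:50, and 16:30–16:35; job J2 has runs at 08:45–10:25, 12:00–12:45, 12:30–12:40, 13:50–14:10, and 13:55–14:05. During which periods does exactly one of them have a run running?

08:45–10:05, 10:25–11:45, 12:00–12:45, 13:50–14:10, 16:15–16:50

First set merges to 10:05–11:45, 16:15–16:50.
Second set merges to 08:45–10:25, 12:00–12:45, 13:50–14:10.
Only in the first: 10:25–11:45, 16:15–16:50.
Only in the second: 08:45–10:05, 12:00–12:45, 13:50–14:10.
Together these are the periods covered by exactly one.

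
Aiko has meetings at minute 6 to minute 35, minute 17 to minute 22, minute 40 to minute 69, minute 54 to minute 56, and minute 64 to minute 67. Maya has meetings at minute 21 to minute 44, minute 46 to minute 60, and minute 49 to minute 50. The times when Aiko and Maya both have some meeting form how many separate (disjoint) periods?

First set merges to minute 6 to minute 35, minute 40 to minute 69.
Second set merges to minute 21 to minute 44, minute 46 to minute 60.
A ∩ B = minute 21 to minute 35, minute 40 to minute 44, minute 46 to minute 60.
That is 3 disjoint pieces.

3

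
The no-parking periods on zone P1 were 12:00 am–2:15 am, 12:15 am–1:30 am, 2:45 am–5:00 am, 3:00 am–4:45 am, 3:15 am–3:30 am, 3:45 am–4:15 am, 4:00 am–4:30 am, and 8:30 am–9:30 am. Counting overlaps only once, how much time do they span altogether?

Merged: 12:00 am–2:15 am, 2:45 am–5:00 am, 8:30 am–9:30 am.
Lengths: 2 h 15 min + 2 h 15 min + 1 h = 5 h 30 min.

5 h 30 min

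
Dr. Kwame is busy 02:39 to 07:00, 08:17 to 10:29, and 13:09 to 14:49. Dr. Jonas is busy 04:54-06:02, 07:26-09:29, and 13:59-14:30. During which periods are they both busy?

02:39–07:00 meets the second set on 04:54–06:02.
08:17–10:29 meets the second set on 08:17–09:29.
13:09–14:49 meets the second set on 13:59–14:30.

04:54–06:02, 08:17–09:29, 13:59–14:30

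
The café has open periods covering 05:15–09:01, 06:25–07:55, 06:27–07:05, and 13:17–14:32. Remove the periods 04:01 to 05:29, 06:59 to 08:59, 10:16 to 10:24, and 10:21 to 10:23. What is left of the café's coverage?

05:29-06:59, 08:59-09:01, 13:17-14:32

A, merged: 05:15-09:01, 13:17-14:32.
B, merged: 04:01-05:29, 06:59-08:59, 10:16-10:24.
05:15-09:01 with B removed leaves 05:29-06:59, 08:59-09:01.
13:17-14:32 is untouched.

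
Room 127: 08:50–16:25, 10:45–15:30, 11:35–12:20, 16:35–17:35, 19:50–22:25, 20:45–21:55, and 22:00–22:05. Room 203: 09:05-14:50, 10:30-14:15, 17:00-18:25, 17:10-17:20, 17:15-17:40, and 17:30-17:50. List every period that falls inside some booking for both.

Merge the first list: 08:50–16:25, 16:35–17:35, 19:50–22:25.
Merge the second list: 09:05–14:50, 17:00–18:25.
08:50–16:25 meets the second set on 09:05–14:50.
16:35–17:35 meets the second set on 17:00–17:35.
19:50–22:25: no overlap with the second set.

09:05–14:50, 17:00–17:35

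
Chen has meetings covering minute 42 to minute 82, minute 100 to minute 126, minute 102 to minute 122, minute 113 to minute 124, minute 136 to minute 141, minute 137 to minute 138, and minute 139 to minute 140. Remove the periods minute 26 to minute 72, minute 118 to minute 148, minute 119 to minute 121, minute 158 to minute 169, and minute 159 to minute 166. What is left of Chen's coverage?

First set merges to minute 42 to minute 82, minute 100 to minute 126, minute 136 to minute 141.
Second set merges to minute 26 to minute 72, minute 118 to minute 148, minute 158 to minute 169.
minute 42 to minute 82 with B removed leaves minute 72 to minute 82.
minute 100 to minute 126 with B removed leaves minute 100 to minute 118.
minute 136 to minute 141 lies entirely inside B → drops out.

minute 72 to minute 82, minute 100 to minute 118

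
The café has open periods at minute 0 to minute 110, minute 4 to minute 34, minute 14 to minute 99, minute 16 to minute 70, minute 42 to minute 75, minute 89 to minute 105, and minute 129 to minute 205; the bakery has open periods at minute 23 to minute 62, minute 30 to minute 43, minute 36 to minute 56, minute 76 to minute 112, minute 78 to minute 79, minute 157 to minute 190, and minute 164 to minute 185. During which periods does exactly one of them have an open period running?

A, merged: minute 0 to minute 110, minute 129 to minute 205.
B, merged: minute 23 to minute 62, minute 76 to minute 112, minute 157 to minute 190.
Only in the first: minute 0 to minute 23, minute 62 to minute 76, minute 129 to minute 157, minute 190 to minute 205.
Only in the second: minute 110 to minute 112.
Together these are the periods covered by exactly one.

minute 0 to minute 23, minute 62 to minute 76, minute 110 to minute 112, minute 129 to minute 157, minute 190 to minute 205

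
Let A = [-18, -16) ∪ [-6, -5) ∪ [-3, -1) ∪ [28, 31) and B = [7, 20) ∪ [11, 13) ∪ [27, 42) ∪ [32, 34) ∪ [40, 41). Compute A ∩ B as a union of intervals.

Second set merges to [7, 20), [27, 42).
[-18, -16) falls entirely outside B.
[-6, -5) falls entirely outside B.
[-3, -1) falls entirely outside B.
[28, 31) overlaps B on [28, 31).

[28, 31)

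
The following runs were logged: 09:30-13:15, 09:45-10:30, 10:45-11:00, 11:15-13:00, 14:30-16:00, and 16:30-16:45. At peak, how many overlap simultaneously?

2

At 09:45, 2 of the intervals are simultaneously active.
No point has more.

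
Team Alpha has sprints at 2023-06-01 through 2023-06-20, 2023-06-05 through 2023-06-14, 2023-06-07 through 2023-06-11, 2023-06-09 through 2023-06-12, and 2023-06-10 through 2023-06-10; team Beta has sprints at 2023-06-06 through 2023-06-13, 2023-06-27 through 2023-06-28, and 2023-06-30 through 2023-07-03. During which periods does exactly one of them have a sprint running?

2023-06-01 through 2023-06-05, 2023-06-14 through 2023-06-20, 2023-06-27 through 2023-06-28, 2023-06-30 through 2023-07-03

Merge the first list: 2023-06-01 through 2023-06-20.
A \ B = 2023-06-01 through 2023-06-05, 2023-06-14 through 2023-06-20.
B \ A = 2023-06-27 through 2023-06-28, 2023-06-30 through 2023-07-03.
Union of the two gives the symmetric difference.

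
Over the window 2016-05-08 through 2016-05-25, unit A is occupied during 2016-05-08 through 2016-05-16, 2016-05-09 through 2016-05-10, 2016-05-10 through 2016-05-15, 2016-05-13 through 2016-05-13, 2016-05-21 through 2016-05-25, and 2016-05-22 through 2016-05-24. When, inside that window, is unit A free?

The merged coverage is 2016-05-08 through 2016-05-16, 2016-05-21 through 2016-05-25.
Gaps within 2016-05-08 through 2016-05-25: 2016-05-17 through 2016-05-20.

2016-05-17 through 2016-05-20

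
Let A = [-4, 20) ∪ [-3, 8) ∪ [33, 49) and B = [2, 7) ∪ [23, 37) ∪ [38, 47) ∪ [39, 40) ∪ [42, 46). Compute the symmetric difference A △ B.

Merge the first list: [-4, 20), [33, 49).
Merge the second list: [2, 7), [23, 37), [38, 47).
Only in the first: [-4, 2), [7, 20), [37, 38), [47, 49).
Only in the second: [23, 33).
Together these are the periods covered by exactly one.

[-4, 2) ∪ [7, 20) ∪ [23, 33) ∪ [37, 38) ∪ [47, 49)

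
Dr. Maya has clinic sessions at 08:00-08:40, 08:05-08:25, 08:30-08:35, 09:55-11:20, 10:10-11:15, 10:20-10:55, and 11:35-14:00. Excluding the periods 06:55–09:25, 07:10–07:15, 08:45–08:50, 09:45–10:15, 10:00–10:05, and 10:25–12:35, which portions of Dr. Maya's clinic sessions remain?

10:15–10:25, 12:35–14:00

Merge the first list: 08:00–08:40, 09:55–11:20, 11:35–14:00.
Merge the second list: 06:55–09:25, 09:45–10:15, 10:25–12:35.
08:00–08:40 lies entirely inside B → drops out.
09:55–11:20 with B removed leaves 10:15–10:25.
11:35–14:00 with B removed leaves 12:35–14:00.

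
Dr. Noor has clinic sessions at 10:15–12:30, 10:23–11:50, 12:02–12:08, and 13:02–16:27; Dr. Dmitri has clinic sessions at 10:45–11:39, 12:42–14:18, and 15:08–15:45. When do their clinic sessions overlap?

10:45–11:39, 13:02–14:18, 15:08–15:45

First set merges to 10:15–12:30, 13:02–16:27.
10:15–12:30 overlaps B on 10:45–11:39.
13:02–16:27 overlaps B on 13:02–14:18, 15:08–15:45.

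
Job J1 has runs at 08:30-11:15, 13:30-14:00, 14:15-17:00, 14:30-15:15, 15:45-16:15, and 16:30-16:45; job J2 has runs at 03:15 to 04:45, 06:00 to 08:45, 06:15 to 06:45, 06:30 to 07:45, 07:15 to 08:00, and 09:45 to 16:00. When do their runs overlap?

Merge the first list: 08:30-11:15, 13:30-14:00, 14:15-17:00.
Merge the second list: 03:15-04:45, 06:00-08:45, 09:45-16:00.
08:30-11:15 ∩ B → 08:30-08:45, 09:45-11:15.
13:30-14:00 ∩ B → 13:30-14:00.
14:15-17:00 ∩ B → 14:15-16:00.

08:30-08:45, 09:45-11:15, 13:30-14:00, 14:15-16:00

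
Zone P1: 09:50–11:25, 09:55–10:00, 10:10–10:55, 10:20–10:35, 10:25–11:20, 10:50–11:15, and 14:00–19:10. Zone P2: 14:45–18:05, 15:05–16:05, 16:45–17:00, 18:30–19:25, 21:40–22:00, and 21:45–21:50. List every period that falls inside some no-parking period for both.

14:45-18:05, 18:30-19:10

First set merges to 09:50-11:25, 14:00-19:10.
Second set merges to 14:45-18:05, 18:30-19:25, 21:40-22:00.
09:50-11:25 meets no B interval.
14:00-19:10 ∩ B → 14:45-18:05, 18:30-19:10.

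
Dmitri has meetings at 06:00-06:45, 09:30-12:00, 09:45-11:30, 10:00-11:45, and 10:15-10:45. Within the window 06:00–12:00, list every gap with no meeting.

The merged coverage is 06:00-06:45, 09:30-12:00.
Gaps within 06:00-12:00: 06:45-09:30.

06:45-09:30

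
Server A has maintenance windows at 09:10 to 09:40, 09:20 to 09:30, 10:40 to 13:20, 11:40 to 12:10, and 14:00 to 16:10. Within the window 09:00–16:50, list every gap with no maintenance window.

09:00–09:10, 09:40–10:40, 13:20–14:00, 16:10–16:50

Covered (merged): 09:10–09:40, 10:40–13:20, 14:00–16:10.
Uncovered inside 09:00–16:50: 09:00–09:10, 09:40–10:40, 13:20–14:00, 16:10–16:50.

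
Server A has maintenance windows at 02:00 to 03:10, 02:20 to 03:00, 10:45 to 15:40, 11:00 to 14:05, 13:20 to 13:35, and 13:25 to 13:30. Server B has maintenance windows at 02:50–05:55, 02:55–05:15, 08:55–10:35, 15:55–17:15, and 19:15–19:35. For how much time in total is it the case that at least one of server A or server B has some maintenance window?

12 h 10 min

Merge the first list: 02:00-03:10, 10:45-15:40.
Merge the second list: 02:50-05:55, 08:55-10:35, 15:55-17:15, 19:15-19:35.
A ∪ B = 02:00-05:55, 08:55-10:35, 10:45-15:40, 15:55-17:15, 19:15-19:35.
Total: 3 h 55 min + 1 h 40 min + 4 h 55 min + 1 h 20 min + 20 min = 12 h 10 min.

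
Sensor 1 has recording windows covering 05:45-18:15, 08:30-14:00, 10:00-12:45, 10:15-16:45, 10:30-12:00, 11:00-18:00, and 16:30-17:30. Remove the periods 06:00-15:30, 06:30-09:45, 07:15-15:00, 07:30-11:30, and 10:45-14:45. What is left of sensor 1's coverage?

05:45–06:00, 15:30–18:15

First set merges to 05:45–18:15.
Second set merges to 06:00–15:30.
05:45–18:15 with B removed leaves 05:45–06:00, 15:30–18:15.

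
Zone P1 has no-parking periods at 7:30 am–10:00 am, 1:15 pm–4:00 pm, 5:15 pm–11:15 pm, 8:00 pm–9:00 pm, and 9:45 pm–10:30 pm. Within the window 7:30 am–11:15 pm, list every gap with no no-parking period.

10:00 am–1:15 pm, 4:00 pm–5:15 pm

After merging, the occupied span is 7:30 am–10:00 am, 1:15 pm–4:00 pm, 5:15 pm–11:15 pm.
Uncovered inside 7:30 am–11:15 pm: 10:00 am–1:15 pm, 4:00 pm–5:15 pm.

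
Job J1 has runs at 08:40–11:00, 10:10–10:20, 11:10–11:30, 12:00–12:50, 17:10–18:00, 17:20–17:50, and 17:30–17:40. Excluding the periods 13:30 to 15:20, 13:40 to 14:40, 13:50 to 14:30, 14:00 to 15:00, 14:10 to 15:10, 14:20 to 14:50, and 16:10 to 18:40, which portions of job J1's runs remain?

Merge the first list: 08:40–11:00, 11:10–11:30, 12:00–12:50, 17:10–18:00.
Merge the second list: 13:30–15:20, 16:10–18:40.
08:40–11:00: nothing removed.
11:10–11:30: nothing removed.
12:00–12:50: nothing removed.
17:10–18:00: entirely removed.

08:40–11:00, 11:10–11:30, 12:00–12:50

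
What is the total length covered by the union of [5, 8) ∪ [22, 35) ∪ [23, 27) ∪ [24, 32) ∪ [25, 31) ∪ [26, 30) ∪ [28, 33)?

Merged: [5, 8), [22, 35).
Lengths: 3 + 13 = 16.

16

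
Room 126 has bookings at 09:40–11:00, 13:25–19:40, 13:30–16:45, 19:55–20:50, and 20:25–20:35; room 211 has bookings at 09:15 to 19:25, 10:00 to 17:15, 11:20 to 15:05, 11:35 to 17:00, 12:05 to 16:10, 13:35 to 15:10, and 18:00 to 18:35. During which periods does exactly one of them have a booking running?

09:15–09:40, 11:00–13:25, 19:25–19:40, 19:55–20:50

Merge the first list: 09:40–11:00, 13:25–19:40, 19:55–20:50.
Merge the second list: 09:15–19:25.
A \ B = 19:25–19:40, 19:55–20:50.
B \ A = 09:15–09:40, 11:00–13:25.
Union of the two gives the symmetric difference.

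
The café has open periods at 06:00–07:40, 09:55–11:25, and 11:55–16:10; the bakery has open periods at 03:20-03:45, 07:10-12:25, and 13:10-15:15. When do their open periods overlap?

06:00–07:40 ∩ B → 07:10–07:40.
09:55–11:25 ∩ B → 09:55–11:25.
11:55–16:10 ∩ B → 11:55–12:25, 13:10–15:15.

07:10–07:40, 09:55–11:25, 11:55–12:25, 13:10–15:15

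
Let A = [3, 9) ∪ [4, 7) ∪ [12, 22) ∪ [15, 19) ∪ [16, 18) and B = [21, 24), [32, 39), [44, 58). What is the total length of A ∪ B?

39

First set merges to [3, 9), [12, 22).
A ∪ B = [3, 9), [12, 24), [32, 39), [44, 58).
Total: 6 + 12 + 7 + 14 = 39.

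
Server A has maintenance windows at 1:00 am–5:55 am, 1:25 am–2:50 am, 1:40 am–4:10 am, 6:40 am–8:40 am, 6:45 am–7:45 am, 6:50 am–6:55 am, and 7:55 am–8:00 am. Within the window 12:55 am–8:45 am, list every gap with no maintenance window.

After merging, the occupied span is 1:00 am-5:55 am, 6:40 am-8:40 am.
Complement within 12:55 am-8:45 am: 12:55 am-1:00 am, 5:55 am-6:40 am, 8:40 am-8:45 am.

12:55 am-1:00 am, 5:55 am-6:40 am, 8:40 am-8:45 am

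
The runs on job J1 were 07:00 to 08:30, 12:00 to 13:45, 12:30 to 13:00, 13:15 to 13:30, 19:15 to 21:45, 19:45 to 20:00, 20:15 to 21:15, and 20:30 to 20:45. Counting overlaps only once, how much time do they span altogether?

Merged: 07:00–08:30, 12:00–13:45, 19:15–21:45.
Lengths: 1 h 30 min + 1 h 45 min + 2 h 30 min = 5 h 45 min.

5 h 45 min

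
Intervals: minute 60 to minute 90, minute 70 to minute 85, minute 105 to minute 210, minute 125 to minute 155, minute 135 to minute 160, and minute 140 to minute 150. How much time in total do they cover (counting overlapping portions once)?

Merged: minute 60 to minute 90, minute 105 to minute 210.
Lengths: 30 minutes + 105 minutes = 135 minutes.

135 minutes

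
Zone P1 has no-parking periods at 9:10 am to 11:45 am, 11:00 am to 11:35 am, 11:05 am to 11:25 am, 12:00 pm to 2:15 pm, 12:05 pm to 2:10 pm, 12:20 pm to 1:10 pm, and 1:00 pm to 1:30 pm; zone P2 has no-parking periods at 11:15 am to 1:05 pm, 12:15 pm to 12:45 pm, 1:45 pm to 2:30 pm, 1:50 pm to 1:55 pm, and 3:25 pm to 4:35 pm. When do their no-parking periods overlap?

Merge the first list: 9:10 am–11:45 am, 12:00 pm–2:15 pm.
Merge the second list: 11:15 am–1:05 pm, 1:45 pm–2:30 pm, 3:25 pm–4:35 pm.
9:10 am–11:45 am overlaps B on 11:15 am–11:45 am.
12:00 pm–2:15 pm overlaps B on 12:00 pm–1:05 pm, 1:45 pm–2:15 pm.

11:15 am–11:45 am, 12:00 pm–1:05 pm, 1:45 pm–2:15 pm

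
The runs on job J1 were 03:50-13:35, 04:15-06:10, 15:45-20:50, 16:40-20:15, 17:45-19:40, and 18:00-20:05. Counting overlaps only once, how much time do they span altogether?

Merged: 03:50–13:35, 15:45–20:50.
Lengths: 9 h 45 min + 5 h 5 min = 14 h 50 min.

14 h 50 min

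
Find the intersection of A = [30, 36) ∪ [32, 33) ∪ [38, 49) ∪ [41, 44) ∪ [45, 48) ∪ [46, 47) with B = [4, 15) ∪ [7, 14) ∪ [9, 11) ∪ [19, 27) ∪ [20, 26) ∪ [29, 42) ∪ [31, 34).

[30, 36) ∪ [38, 42)

First set merges to [30, 36), [38, 49).
Second set merges to [4, 15), [19, 27), [29, 42).
[30, 36) overlaps B on [30, 36).
[38, 49) overlaps B on [38, 42).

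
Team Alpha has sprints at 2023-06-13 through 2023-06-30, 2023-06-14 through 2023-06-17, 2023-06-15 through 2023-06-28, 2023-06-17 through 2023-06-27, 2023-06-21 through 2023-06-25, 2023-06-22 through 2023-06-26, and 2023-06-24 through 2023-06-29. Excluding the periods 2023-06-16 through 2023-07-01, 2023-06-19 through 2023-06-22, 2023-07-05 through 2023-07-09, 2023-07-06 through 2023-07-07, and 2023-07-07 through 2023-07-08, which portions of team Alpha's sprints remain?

A, merged: 2023-06-13 through 2023-06-30.
B, merged: 2023-06-16 through 2023-07-01, 2023-07-05 through 2023-07-09.
2023-06-13 through 2023-06-30 with B removed leaves 2023-06-13 through 2023-06-15.

2023-06-13 through 2023-06-15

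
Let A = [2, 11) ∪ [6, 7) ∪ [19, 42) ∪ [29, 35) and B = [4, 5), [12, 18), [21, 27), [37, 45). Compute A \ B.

[2, 4) ∪ [5, 11) ∪ [19, 21) ∪ [27, 37)

First set merges to [2, 11), [19, 42).
[2, 11) with B removed leaves [2, 4), [5, 11).
[19, 42) with B removed leaves [19, 21), [27, 37).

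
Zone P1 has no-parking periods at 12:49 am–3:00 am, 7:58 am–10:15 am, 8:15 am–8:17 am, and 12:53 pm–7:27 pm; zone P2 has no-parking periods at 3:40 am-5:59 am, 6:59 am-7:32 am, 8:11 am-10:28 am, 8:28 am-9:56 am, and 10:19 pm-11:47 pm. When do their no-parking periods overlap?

First set merges to 12:49 am–3:00 am, 7:58 am–10:15 am, 12:53 pm–7:27 pm.
Second set merges to 3:40 am–5:59 am, 6:59 am–7:32 am, 8:11 am–10:28 am, 10:19 pm–11:47 pm.
12:49 am–3:00 am meets no B interval.
7:58 am–10:15 am ∩ B → 8:11 am–10:15 am.
12:53 pm–7:27 pm meets no B interval.

8:11 am–10:15 am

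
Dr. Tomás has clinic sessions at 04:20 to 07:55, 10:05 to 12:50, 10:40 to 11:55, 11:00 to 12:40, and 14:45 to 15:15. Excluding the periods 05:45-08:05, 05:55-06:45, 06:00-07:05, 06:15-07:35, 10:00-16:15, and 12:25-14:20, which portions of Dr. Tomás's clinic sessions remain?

A, merged: 04:20–07:55, 10:05–12:50, 14:45–15:15.
B, merged: 05:45–08:05, 10:00–16:15.
04:20–07:55 \ B = 04:20–05:45.
10:05–12:50: entirely removed.
14:45–15:15: entirely removed.

04:20–05:45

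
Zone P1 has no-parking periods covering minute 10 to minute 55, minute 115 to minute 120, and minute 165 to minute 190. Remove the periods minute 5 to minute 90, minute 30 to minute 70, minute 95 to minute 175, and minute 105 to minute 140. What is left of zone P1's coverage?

minute 175 to minute 190

Second set merges to minute 5 to minute 90, minute 95 to minute 175.
minute 10 to minute 55 lies entirely inside B → drops out.
minute 115 to minute 120 lies entirely inside B → drops out.
minute 165 to minute 190 with B removed leaves minute 175 to minute 190.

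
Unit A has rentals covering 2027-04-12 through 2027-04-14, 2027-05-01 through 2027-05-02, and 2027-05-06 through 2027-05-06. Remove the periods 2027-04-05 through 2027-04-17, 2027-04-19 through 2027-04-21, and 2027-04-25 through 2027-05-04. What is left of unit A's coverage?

2027-05-06 through 2027-05-06

2027-04-12 through 2027-04-14: fully covered by B → removed.
2027-05-01 through 2027-05-02: fully covered by B → removed.
2027-05-06 through 2027-05-06: no B overlap → unchanged.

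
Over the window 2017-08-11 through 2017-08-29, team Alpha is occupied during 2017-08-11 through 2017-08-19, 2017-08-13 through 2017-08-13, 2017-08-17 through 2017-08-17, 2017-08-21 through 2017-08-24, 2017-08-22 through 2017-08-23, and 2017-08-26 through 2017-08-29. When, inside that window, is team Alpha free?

2017-08-20 through 2017-08-20, 2017-08-25 through 2017-08-25

Covered (merged): 2017-08-11 through 2017-08-19, 2017-08-21 through 2017-08-24, 2017-08-26 through 2017-08-29.
Uncovered inside 2017-08-11 through 2017-08-29: 2017-08-20 through 2017-08-20, 2017-08-25 through 2017-08-25.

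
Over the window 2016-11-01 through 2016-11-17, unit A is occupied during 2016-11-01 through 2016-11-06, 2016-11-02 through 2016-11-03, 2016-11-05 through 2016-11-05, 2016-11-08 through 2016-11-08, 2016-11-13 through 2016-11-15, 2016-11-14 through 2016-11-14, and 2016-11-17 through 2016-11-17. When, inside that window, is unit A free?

After merging, the occupied span is 2016-11-01 through 2016-11-06, 2016-11-08 through 2016-11-08, 2016-11-13 through 2016-11-15, 2016-11-17 through 2016-11-17.
Gaps within 2016-11-01 through 2016-11-17: 2016-11-07 through 2016-11-07, 2016-11-09 through 2016-11-12, 2016-11-16 through 2016-11-16.

2016-11-07 through 2016-11-07, 2016-11-09 through 2016-11-12, 2016-11-16 through 2016-11-16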